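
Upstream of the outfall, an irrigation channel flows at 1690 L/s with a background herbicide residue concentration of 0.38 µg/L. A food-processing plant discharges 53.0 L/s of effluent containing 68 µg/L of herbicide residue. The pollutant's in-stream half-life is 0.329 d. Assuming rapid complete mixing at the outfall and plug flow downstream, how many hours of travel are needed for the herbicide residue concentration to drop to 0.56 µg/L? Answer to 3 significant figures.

16.7 h

Conservation of mass: C = (1690·0.3800 + 53.00·68.00) / 1743 = 4246/1743 = 2.436 µg/L.
Half-life 0.329 d → k = ln 2 / 0.329 = 2.107 d⁻¹.
2.436·exp(−k·t) = 0.56 → t = ln(2.436/0.56)/k = 60290 s = 16.75 h.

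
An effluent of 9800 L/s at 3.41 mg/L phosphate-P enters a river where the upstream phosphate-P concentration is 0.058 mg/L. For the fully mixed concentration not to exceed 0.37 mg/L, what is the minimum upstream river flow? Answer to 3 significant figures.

95500 L/s

Set C_mix = 0.37: (Q·0.05800 + 9800·3.410) / (Q + 9800) = 0.37
→ Q = 9800·(3.410 − 0.37)/(0.37 − 0.05800) = 95490 L/s.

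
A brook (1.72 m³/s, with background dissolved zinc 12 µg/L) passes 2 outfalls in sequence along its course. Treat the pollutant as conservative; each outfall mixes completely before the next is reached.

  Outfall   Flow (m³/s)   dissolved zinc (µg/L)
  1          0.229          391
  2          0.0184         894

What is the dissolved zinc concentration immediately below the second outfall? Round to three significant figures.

64.4 µg/L

After outfall 1: Q = 1.720 + 0.2290 = 1.949 m³/s; C = (1.720·12.00 + 0.2290·391.0)/1.949 = 56.53 µg/L.
After outfall 2: Q = 1.949 + 0.01840 = 1.967 m³/s; C = (1.949·56.53 + 0.01840·894.0)/1.967 = 64.36 µg/L.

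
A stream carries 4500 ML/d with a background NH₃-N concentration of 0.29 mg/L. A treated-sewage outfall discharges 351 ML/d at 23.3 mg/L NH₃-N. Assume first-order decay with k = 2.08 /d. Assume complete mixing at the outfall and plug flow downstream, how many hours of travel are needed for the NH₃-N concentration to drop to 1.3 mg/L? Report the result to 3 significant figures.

4.71 h

Mixed concentration C = ΣQC/ΣQ = (4500·0.2900 + 351.0·23.30) / 4851 = 9483/4851 = 1.955 mg/L.
1.955·exp(−k·t) = 1.3 → t = ln(1.955/1.3)/k = 16950 s = 4.707 h.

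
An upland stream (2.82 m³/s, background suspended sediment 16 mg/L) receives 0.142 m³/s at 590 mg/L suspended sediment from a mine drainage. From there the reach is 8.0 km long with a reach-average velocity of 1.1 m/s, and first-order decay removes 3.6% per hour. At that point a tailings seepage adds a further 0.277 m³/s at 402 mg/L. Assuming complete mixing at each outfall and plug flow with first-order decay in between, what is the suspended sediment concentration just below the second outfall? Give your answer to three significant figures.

71.3 mg/L

After mixing, C = (2.820·16.00 + 0.1420·590.0) / 2.962 = 128.9/2.962 = 43.52 mg/L; combined flow 2.962 m³/s.
Travel time t = 8.0·1000 / 1.1 = 7273 s = 2.020 h.
3.6%/h lost → k = −ln(1 − 0.036) = 0.03666 h⁻¹.
Decay over the reach: 43.52·exp(−kt) = 43.52·0.9286 = 40.41 mg/L.
Second outfall: C = (2.962·40.41 + 0.2770·402.0)/3.239 = 71.33 mg/L.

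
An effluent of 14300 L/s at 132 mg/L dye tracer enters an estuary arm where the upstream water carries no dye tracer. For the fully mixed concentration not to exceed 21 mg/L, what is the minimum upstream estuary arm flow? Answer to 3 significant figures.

75600 L/s

Set C_mix = 21: (Q·0 + 14300·132.0) / (Q + 14300) = 21
→ Q = 14300·(132.0 − 21)/(21 − 0) = 75590 L/s.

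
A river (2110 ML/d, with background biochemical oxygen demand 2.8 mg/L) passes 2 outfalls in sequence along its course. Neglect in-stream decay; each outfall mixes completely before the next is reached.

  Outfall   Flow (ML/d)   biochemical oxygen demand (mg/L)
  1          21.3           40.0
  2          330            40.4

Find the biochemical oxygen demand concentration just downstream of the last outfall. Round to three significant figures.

8.16 mg/L

After outfall 1: Q = 2110 + 21.30 = 2131 ML/d; C = (2110·2.800 + 21.30·40.00)/2131 = 3.172 mg/L.
After outfall 2: Q = 2131 + 330.0 = 2461 ML/d; C = (2131·3.172 + 330.0·40.40)/2461 = 8.163 mg/L.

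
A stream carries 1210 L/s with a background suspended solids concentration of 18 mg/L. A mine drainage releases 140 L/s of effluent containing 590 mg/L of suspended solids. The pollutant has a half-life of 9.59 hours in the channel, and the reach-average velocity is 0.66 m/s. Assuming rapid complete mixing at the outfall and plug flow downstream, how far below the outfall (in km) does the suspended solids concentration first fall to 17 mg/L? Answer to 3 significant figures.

After mixing, C = (1210·18.00 + 140.0·590.0) / 1350 = 104400/1350 = 77.32 mg/L.
Half-life 9.59 h → k = ln 2 / 9.59 = 0.07228 h⁻¹ = 1.735 d⁻¹.
Set 77.32·exp(−k·t) = 17 → t = ln(77.32/17)/k = 75440 s = 20.96 h.
Distance = v·t = 0.66·75440 = 49790 m = 49.79 km.

49.8 km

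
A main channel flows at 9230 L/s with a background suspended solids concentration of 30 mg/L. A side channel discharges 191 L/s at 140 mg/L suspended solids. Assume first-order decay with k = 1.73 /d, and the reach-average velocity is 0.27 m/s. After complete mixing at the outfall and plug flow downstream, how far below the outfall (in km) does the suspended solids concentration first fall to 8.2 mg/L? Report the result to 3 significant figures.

18.5 km

Conservation of mass: C = (9230·30.00 + 191.0·140.0) / 9421 = 303600/9421 = 32.23 mg/L.
Set 32.23·exp(−k·t) = 8.2 → t = ln(32.23/8.2)/k = 68360 s = 18.99 h.
Distance = v·t = 0.27·68360 = 18460 m = 18.46 km.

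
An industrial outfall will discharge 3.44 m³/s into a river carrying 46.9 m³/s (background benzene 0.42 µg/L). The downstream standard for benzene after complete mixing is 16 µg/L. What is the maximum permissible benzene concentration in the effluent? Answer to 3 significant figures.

At the limit, (Qr·Cr + Qe·Cₑ)/(Qr + Qe) = 16:
Cₑ = (50.34·16 − 46.90·0.4200) / 3.440 = 228.4 µg/L.

228 µg/L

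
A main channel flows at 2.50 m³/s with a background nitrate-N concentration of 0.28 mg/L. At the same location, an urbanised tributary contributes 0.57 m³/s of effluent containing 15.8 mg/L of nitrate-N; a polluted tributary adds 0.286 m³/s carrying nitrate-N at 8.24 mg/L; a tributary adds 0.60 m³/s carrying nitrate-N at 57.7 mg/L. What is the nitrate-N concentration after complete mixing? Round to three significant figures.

11.8 mg/L

Flow-weighted average: C = (2.500·0.2800 + 0.5700·15.80 + 0.2860·8.240 + 0.6000·57.70) / 3.956 = 46.68/3.956 = 11.80 mg/L.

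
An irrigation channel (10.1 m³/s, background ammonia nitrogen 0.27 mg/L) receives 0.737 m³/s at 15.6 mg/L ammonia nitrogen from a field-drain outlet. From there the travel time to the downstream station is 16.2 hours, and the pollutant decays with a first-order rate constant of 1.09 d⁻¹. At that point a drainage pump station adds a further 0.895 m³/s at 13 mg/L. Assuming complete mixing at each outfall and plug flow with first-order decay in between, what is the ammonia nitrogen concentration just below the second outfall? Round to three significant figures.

1.57 mg/L

Mass balance: C = (10.10·0.2700 + 0.7370·15.60) / 10.84 = 14.22/10.84 = 1.313 mg/L; combined flow 10.84 m³/s.
Decay over the reach: 1.313·exp(−kt) = 1.313·0.4791 = 0.6289 mg/L.
At the second outfall, C = (10.84·0.6289 + 0.8950·13.00) / (10.84 + 0.8950) = 1.573 mg/L.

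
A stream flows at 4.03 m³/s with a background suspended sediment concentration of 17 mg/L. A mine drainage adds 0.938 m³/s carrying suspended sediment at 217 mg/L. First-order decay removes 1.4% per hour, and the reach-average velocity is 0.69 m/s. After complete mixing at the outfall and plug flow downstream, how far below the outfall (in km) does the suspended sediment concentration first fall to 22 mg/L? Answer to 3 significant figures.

Flow-weighted average: C = (4.030·17.00 + 0.9380·217.0) / 4.968 = 272.1/4.968 = 54.76 mg/L.
1.4%/h lost → k = −ln(1 − 0.014) = 0.01410 h⁻¹.
Set 54.76·exp(−k·t) = 22 → t = ln(54.76/22)/k = 232900 s = 64.68 h.
Distance = v·t = 0.69·232900 = 160700 m = 160.7 km.

161 km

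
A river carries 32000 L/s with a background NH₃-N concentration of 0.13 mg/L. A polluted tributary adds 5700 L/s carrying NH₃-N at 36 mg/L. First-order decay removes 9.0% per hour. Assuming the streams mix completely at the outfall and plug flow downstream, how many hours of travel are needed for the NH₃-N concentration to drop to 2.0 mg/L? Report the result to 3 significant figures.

Mixed concentration C = ΣQC/ΣQ = (32000·0.1300 + 5700·36.00) / 37700 = 209400/37700 = 5.553 mg/L.
9.0%/h lost → k = −ln(1 − 0.09) = 0.09431 h⁻¹.
5.553·exp(−k·t) = 2.0 → t = ln(5.553/2.0)/k = 38980 s = 10.83 h.

10.8 h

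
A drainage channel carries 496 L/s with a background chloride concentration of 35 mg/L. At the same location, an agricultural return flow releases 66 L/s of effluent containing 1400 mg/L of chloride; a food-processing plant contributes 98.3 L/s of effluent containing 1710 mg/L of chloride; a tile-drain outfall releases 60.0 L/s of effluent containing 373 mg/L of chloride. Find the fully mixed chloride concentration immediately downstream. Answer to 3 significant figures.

Mass balance: C = (496.0·35.00 + 66.00·1400 + 98.30·1710 + 60.00·373.0) / 720.3 = 300200/720.3 = 416.8 mg/L.

417 mg/L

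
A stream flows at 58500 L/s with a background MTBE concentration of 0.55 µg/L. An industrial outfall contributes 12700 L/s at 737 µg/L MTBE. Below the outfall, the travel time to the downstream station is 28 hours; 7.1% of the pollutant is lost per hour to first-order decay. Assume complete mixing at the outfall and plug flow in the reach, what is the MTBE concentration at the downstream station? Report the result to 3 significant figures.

16.8 µg/L

Mixed concentration C = ΣQC/ΣQ = (58500·0.5500 + 12700·737.0) / 71200 = 9392000/71200 = 131.9 µg/L.
7.1%/h lost → k = −ln(1 − 0.071) = 0.07365 h⁻¹.
Applying C = C₀e^(−kt): 131.9 × 0.1272 = 16.78 µg/L.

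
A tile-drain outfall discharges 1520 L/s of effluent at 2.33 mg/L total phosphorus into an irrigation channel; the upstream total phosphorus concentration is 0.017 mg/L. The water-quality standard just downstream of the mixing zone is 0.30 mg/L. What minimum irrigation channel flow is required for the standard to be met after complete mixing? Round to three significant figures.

Set C_mix = 0.30: (Q·0.01700 + 1520·2.330) / (Q + 1520) = 0.30
→ Q = 1520·(2.330 − 0.30)/(0.30 − 0.01700) = 10900 L/s.

10900 L/s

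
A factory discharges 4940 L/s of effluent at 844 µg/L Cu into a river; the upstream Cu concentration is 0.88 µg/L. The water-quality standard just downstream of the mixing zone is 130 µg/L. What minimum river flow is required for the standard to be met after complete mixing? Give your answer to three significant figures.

Set C_mix = 130: (Q·0.8800 + 4940·844.0) / (Q + 4940) = 130
→ Q = 4940·(844.0 − 130)/(130 − 0.8800) = 27320 L/s.

27300 L/s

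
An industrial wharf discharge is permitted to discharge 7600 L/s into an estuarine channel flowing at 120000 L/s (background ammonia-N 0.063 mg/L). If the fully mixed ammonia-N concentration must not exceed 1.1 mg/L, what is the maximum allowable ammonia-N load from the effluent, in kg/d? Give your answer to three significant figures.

Mass balance at the limit: 120000·0.06300 + 7600·Cₑ = 127600·1.1 → Cₑ = 17.47 mg/L.
7600 L/s = 7.600 m³/s. Load = 7.600 m³/s × 17.47 g/m³ × 86 400 s/d = 11470 kg/d.

11500 kg/d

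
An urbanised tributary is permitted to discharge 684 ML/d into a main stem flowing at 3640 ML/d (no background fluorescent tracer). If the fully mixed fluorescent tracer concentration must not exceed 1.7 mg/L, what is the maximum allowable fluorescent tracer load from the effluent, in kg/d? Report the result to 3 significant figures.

7350 kg/d

Mass balance at the limit: 3640·0 + 684.0·Cₑ = 4324·1.7 → Cₑ = 10.75 mg/L.
684.0 ML/d = 7.917 m³/s. Load = 7.917 m³/s × 10.75 g/m³ × 86 400 s/d = 7351 kg/d.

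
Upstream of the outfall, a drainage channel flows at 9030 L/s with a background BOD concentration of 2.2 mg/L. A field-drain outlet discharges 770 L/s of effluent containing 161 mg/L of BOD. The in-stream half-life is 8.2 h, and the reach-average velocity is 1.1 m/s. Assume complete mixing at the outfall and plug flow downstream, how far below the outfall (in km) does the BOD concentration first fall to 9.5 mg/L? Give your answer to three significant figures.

After mixing, C = (9030·2.200 + 770.0·161.0) / 9800 = 143800/9800 = 14.68 mg/L.
Half-life 8.2 h → k = ln 2 / 8.2 = 0.08453 h⁻¹ = 2.029 d⁻¹.
Set 14.68·exp(−k·t) = 9.5 → t = ln(14.68/9.5)/k = 18530 s = 5.146 h.
Distance = v·t = 1.1·18530 = 20380 m = 20.38 km.

20.4 km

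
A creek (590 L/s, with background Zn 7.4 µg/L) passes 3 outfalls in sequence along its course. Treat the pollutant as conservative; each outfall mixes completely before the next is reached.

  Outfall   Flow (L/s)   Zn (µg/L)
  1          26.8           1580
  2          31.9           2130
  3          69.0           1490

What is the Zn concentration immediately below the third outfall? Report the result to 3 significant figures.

303 µg/L

Outfall 1: combined Q = 616.8 L/s; C = (590.0·7.400 + 26.80·1580)/616.8 = 75.73 µg/L.
Outfall 2: combined Q = 648.7 L/s; C = (616.8·75.73 + 31.90·2130)/648.7 = 176.7 µg/L.
Outfall 3: combined Q = 717.7 L/s; C = (648.7·176.7 + 69.00·1490)/717.7 = 303.0 µg/L.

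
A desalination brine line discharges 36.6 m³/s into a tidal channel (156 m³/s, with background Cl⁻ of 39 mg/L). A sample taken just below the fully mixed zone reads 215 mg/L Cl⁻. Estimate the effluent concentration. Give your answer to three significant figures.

Mass balance: 156.0·39.00 + 36.60·Cₑ = 192.6·215.0
→ Cₑ = (192.6·215.0 − 156.0·39.00) / 36.60 = 965.2 mg/L.

965 mg/L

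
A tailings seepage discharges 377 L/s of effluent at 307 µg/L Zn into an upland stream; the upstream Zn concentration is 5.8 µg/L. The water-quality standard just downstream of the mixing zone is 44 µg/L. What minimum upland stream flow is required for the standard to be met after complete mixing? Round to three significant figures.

2600 L/s

Set C_mix = 44: (Q·5.800 + 377.0·307.0) / (Q + 377.0) = 44
→ Q = 377.0·(307.0 − 44)/(44 − 5.800) = 2596 L/s.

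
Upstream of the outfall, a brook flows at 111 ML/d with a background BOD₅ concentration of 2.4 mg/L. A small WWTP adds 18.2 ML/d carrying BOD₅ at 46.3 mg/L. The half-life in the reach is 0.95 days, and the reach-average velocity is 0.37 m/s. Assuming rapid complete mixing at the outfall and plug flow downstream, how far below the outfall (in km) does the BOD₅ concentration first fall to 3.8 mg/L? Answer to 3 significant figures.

After mixing, C = (111.0·2.400 + 18.20·46.30) / 129.2 = 1109/129.2 = 8.584 mg/L.
Half-life 0.95 d → k = ln 2 / 0.95 = 0.7296 d⁻¹.
Set 8.584·exp(−k·t) = 3.8 → t = ln(8.584/3.8)/k = 96500 s = 26.81 h.
Distance = v·t = 0.37·96500 = 35700 m = 35.70 km.

35.7 km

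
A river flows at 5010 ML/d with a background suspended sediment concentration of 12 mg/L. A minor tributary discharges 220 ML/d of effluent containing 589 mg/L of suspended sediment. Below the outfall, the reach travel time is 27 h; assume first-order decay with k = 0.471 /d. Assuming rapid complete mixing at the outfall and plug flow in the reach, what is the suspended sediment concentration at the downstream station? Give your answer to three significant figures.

Flow-weighted average: C = (5010·12.00 + 220.0·589.0) / 5230 = 189700/5230 = 36.27 mg/L.
Decay over the reach: 36.27·exp(−kt) = 36.27·0.5887 = 21.35 mg/L.

21.4 mg/L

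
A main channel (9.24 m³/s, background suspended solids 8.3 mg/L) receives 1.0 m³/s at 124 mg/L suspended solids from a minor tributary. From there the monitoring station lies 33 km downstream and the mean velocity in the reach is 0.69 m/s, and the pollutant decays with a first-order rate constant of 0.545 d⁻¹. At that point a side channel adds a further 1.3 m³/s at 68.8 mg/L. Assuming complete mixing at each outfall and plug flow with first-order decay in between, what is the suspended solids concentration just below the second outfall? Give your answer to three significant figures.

After mixing, C = (9.240·8.300 + 1.000·124.0) / 10.24 = 200.7/10.24 = 19.60 mg/L; combined flow 10.24 m³/s.
Travel time t = 33·1000 / 0.69 = 47830 s = 13.29 h.
Decay over the reach: 19.60·exp(−kt) = 19.60·0.7396 = 14.49 mg/L.
Second outfall: C = (10.24·14.49 + 1.300·68.80)/11.54 = 20.61 mg/L.

20.6 mg/L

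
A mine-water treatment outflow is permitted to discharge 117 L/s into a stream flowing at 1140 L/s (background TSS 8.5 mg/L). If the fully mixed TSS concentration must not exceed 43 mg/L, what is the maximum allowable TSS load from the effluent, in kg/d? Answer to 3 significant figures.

Mass balance at the limit: 1140·8.500 + 117.0·Cₑ = 1257·43 → Cₑ = 379.2 mg/L.
117.0 L/s = 0.1170 m³/s. Load = 0.1170 m³/s × 379.2 g/m³ × 86 400 s/d = 3833 kg/d.

3830 kg/d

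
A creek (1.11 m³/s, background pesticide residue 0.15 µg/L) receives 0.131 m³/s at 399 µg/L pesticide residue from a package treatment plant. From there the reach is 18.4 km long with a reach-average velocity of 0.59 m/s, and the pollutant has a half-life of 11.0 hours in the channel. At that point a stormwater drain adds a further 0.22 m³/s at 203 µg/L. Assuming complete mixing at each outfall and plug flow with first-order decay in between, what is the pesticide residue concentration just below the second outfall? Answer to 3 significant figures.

Conservation of mass: C = (1.110·0.1500 + 0.1310·399.0) / 1.241 = 52.44/1.241 = 42.25 µg/L; combined flow 1.241 m³/s.
Travel time t = 18.4·1000 / 0.59 = 31190 s = 8.663 h.
Half-life 11.0 h → k = ln 2 / 11.0 = 0.06301 h⁻¹ = 1.512 d⁻¹.
Applying C = C₀e^(−kt): 42.25 × 0.5793 = 24.48 µg/L.
At the second outfall, C = (1.241·24.48 + 0.2200·203.0) / (1.241 + 0.2200) = 51.36 µg/L.

51.4 µg/L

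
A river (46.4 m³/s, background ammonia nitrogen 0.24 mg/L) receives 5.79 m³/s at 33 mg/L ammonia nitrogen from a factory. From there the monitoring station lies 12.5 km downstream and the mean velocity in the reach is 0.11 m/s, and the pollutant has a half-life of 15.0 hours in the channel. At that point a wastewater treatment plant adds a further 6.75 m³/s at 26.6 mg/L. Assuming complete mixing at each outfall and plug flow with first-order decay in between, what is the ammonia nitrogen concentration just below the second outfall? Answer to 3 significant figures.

3.84 mg/L

Conservation of mass: C = (46.40·0.2400 + 5.790·33.00) / 52.19 = 202.2/52.19 = 3.874 mg/L; combined flow 52.19 m³/s.
Travel time t = 12.5·1000 / 0.11 = 113600 s = 31.57 h.
Half-life 15.0 h → k = ln 2 / 15.0 = 0.04621 h⁻¹ = 1.109 d⁻¹.
Applying C = C₀e^(−kt): 3.874 × 0.2326 = 0.9010 mg/L.
At the second outfall, C = (52.19·0.9010 + 6.750·26.60) / (52.19 + 6.750) = 3.844 mg/L.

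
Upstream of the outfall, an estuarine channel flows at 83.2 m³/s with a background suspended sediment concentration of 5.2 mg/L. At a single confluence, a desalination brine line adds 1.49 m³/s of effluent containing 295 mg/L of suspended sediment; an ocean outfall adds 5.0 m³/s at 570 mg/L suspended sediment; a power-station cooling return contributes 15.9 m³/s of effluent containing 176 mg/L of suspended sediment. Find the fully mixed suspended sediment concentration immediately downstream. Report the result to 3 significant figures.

61.8 mg/L

After mixing, C = (83.20·5.200 + 1.490·295.0 + 5.000·570.0 + 15.90·176.0) / 105.6 = 6521/105.6 = 61.75 mg/L.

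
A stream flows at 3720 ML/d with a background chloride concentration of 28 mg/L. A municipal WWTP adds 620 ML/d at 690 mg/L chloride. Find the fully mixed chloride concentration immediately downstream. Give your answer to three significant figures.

123 mg/L

Mixed concentration C = ΣQC/ΣQ = (3720·28.00 + 620.0·690.0) / 4340 = 532000/4340 = 122.6 mg/L.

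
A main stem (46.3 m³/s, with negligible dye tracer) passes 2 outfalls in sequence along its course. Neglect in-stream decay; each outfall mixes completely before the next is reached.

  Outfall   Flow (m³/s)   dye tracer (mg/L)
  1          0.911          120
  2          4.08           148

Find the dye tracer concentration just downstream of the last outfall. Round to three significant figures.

After outfall 1: Q = 46.30 + 0.9110 = 47.21 m³/s; C = (46.30·0 + 0.9110·120.0)/47.21 = 2.316 mg/L.
After outfall 2: Q = 47.21 + 4.080 = 51.29 m³/s; C = (47.21·2.316 + 4.080·148.0)/51.29 = 13.90 mg/L.

13.9 mg/L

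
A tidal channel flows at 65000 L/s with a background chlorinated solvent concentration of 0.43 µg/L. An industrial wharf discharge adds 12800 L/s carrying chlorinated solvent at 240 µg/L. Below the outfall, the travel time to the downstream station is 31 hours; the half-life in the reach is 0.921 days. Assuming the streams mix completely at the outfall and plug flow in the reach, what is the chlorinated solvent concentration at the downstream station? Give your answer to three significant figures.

After mixing, C = (65000·0.4300 + 12800·240.0) / 77800 = 3100000/77800 = 39.85 µg/L.
Half-life 0.921 d → k = ln 2 / 0.921 = 0.7526 d⁻¹.
First-order decay: C = 39.85·exp(−k·t) = 39.85·0.3783 = 15.07 µg/L.

15.1 µg/L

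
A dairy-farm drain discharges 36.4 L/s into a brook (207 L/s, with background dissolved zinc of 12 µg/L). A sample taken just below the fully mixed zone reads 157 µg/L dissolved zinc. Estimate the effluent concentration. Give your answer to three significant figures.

982 µg/L

Mass balance: 207.0·12.00 + 36.40·Cₑ = 243.4·157.0
→ Cₑ = (243.4·157.0 − 207.0·12.00) / 36.40 = 981.6 µg/L.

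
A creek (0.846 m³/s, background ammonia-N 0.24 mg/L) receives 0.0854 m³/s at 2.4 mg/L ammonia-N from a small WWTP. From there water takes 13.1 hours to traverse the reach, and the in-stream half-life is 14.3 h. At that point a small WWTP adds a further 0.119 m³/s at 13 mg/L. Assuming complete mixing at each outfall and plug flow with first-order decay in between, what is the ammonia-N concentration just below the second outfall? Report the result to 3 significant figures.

1.68 mg/L

After mixing, C = (0.8460·0.2400 + 0.08540·2.400) / 0.9314 = 0.4080/0.9314 = 0.4381 mg/L; combined flow 0.9314 m³/s.
Half-life 14.3 h → k = ln 2 / 14.3 = 0.04847 h⁻¹ = 1.163 d⁻¹.
Applying C = C₀e^(−kt): 0.4381 × 0.5299 = 0.2321 mg/L.
At the second outfall, C = (0.9314·0.2321 + 0.1190·13.00) / (0.9314 + 0.1190) = 1.679 mg/L.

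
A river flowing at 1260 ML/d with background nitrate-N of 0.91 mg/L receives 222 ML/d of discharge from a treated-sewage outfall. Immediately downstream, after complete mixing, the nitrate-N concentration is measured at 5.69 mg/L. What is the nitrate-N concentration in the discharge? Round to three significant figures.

32.8 mg/L

Mass balance: 1260·0.9100 + 222.0·Cₑ = 1482·5.690
→ Cₑ = (1482·5.690 − 1260·0.9100) / 222.0 = 32.82 mg/L.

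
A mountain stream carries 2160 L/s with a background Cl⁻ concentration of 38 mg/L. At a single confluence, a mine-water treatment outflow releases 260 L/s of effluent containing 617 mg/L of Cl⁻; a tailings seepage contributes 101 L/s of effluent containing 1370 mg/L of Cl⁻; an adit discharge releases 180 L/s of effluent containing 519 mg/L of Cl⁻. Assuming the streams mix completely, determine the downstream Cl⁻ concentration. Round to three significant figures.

176 mg/L

Mass balance: C = (2160·38.00 + 260.0·617.0 + 101.0·1370 + 180.0·519.0) / 2701 = 474300/2701 = 175.6 mg/L.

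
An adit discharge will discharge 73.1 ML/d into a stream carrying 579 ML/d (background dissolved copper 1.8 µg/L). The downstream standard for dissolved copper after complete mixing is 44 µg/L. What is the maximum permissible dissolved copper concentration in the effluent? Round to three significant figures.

At the limit, (Qr·Cr + Qe·Cₑ)/(Qr + Qe) = 44:
Cₑ = (652.1·44 − 579.0·1.800) / 73.10 = 378.3 µg/L.

378 µg/L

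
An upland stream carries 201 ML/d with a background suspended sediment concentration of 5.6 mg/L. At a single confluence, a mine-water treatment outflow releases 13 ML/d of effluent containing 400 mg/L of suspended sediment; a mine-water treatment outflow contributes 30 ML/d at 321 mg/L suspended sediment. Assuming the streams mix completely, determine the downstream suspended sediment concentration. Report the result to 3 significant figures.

Mixed concentration C = ΣQC/ΣQ = (201.0·5.600 + 13.00·400.0 + 30.00·321.0) / 244.0 = 15960/244.0 = 65.39 mg/L.

65.4 mg/L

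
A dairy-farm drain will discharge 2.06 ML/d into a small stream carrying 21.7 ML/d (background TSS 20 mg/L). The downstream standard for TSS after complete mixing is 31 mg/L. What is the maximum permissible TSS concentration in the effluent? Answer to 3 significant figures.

At the limit, (Qr·Cr + Qe·Cₑ)/(Qr + Qe) = 31:
Cₑ = (23.76·31 − 21.70·20.00) / 2.060 = 146.9 mg/L.

147 mg/L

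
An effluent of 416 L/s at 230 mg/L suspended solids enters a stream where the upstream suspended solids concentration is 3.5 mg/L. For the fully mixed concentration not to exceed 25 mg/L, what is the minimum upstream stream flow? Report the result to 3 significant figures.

Set C_mix = 25: (Q·3.500 + 416.0·230.0) / (Q + 416.0) = 25
→ Q = 416.0·(230.0 − 25)/(25 − 3.500) = 3967 L/s.

3970 L/s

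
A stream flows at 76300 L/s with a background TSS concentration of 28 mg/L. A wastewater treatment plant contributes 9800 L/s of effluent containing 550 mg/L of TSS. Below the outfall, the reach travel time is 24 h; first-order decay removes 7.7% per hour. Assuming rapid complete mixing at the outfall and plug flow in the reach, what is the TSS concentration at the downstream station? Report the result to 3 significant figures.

Flow-weighted average: C = (76300·28.00 + 9800·550.0) / 86100 = 7526000/86100 = 87.41 mg/L.
7.7%/h lost → k = −ln(1 − 0.077) = 0.08013 h⁻¹.
First-order decay: C = 87.41·exp(−k·t) = 87.41·0.1462 = 12.78 mg/L.

12.8 mg/L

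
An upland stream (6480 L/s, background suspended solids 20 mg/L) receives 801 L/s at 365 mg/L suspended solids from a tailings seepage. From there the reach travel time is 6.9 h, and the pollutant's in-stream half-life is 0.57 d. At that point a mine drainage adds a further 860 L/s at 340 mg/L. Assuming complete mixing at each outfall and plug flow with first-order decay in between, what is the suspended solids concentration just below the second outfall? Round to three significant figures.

Flow-weighted average: C = (6480·20.00 + 801.0·365.0) / 7281 = 422000/7281 = 57.95 mg/L; combined flow 7281 L/s.
Half-life 0.57 d → k = ln 2 / 0.57 = 1.216 d⁻¹.
Decay over the reach: 57.95·exp(−kt) = 57.95·0.7050 = 40.86 mg/L.
At the second outfall, C = (7281·40.86 + 860.0·340.0) / (7281 + 860.0) = 72.46 mg/L.

72.5 mg/L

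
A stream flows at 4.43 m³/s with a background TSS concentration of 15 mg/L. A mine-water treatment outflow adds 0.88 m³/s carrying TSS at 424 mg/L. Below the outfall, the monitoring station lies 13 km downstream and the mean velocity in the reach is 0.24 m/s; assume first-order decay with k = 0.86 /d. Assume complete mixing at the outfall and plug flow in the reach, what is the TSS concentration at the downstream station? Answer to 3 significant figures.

48.3 mg/L

Mixed concentration C = ΣQC/ΣQ = (4.430·15.00 + 0.8800·424.0) / 5.310 = 439.6/5.310 = 82.78 mg/L.
Travel time t = 13·1000 / 0.24 = 54170 s = 15.05 h.
Applying C = C₀e^(−kt): 82.78 × 0.5832 = 48.28 mg/L.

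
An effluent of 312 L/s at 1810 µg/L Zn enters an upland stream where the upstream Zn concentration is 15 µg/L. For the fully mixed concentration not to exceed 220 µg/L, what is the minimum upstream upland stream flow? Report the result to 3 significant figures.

Set C_mix = 220: (Q·15.00 + 312.0·1810) / (Q + 312.0) = 220
→ Q = 312.0·(1810 − 220)/(220 − 15.00) = 2420 L/s.

2420 L/s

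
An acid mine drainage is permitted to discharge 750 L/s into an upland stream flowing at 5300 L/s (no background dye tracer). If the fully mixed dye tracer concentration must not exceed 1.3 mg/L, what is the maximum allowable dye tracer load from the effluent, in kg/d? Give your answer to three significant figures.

Mass balance at the limit: 5300·0 + 750.0·Cₑ = 6050·1.3 → Cₑ = 10.49 mg/L.
750.0 L/s = 0.7500 m³/s. Load = 0.7500 m³/s × 10.49 g/m³ × 86 400 s/d = 679.5 kg/d.

680 kg/d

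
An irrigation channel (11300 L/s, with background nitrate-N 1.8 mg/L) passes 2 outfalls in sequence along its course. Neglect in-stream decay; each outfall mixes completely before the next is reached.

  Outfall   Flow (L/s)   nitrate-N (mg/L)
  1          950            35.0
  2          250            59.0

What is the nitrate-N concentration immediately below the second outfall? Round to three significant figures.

Below outfall 1: Q → 12250 L/s, C = (11300·1.800 + 950.0·35.00)/12250 = 4.375 mg/L.
Below outfall 2: Q → 12500 L/s, C = (12250·4.375 + 250.0·59.00)/12500 = 5.467 mg/L.

5.47 mg/L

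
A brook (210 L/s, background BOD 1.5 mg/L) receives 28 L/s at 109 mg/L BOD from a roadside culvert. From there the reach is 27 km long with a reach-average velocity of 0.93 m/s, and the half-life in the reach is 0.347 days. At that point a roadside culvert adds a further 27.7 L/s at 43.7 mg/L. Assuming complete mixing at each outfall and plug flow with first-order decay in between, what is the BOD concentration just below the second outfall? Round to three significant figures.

Mixed concentration C = ΣQC/ΣQ = (210.0·1.500 + 28.00·109.0) / 238.0 = 3367/238.0 = 14.15 mg/L; combined flow 238.0 L/s.
Travel time t = 27·1000 / 0.93 = 29030 s = 8.065 h.
Half-life 0.347 d → k = ln 2 / 0.347 = 1.998 d⁻¹.
Decay over the reach: 14.15·exp(−kt) = 14.15·0.5111 = 7.230 mg/L.
At the second outfall, C = (238.0·7.230 + 27.70·43.70) / (238.0 + 27.70) = 11.03 mg/L.

11.0 mg/L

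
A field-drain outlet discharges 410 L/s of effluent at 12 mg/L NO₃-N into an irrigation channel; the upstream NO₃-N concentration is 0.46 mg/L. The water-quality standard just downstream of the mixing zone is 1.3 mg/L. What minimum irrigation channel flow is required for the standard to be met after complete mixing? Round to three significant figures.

5220 L/s

Set C_mix = 1.3: (Q·0.4600 + 410.0·12.00) / (Q + 410.0) = 1.3
→ Q = 410.0·(12.00 − 1.3)/(1.3 − 0.4600) = 5223 L/s.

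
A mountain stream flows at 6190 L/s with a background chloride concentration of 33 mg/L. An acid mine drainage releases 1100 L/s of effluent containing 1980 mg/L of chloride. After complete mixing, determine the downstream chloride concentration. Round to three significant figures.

Flow-weighted average: C = (6190·33.00 + 1100·1980) / 7290 = 2382000/7290 = 326.8 mg/L.

327 mg/L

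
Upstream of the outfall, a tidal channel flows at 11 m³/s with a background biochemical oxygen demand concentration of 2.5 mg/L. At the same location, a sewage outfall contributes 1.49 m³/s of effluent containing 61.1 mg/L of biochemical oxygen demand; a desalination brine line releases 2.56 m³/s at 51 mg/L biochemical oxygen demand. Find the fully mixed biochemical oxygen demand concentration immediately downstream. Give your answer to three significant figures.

16.6 mg/L

After mixing, C = (11.00·2.500 + 1.490·61.10 + 2.560·51.00) / 15.05 = 249.1/15.05 = 16.55 mg/L.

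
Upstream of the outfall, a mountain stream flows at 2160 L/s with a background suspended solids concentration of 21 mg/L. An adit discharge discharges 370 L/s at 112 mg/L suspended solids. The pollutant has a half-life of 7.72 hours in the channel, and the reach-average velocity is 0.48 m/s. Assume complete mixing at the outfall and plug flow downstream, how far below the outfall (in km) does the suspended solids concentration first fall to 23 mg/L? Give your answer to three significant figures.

Conservation of mass: C = (2160·21.00 + 370.0·112.0) / 2530 = 86800/2530 = 34.31 mg/L.
Half-life 7.72 h → k = ln 2 / 7.72 = 0.08979 h⁻¹ = 2.155 d⁻¹.
Set 34.31·exp(−k·t) = 23 → t = ln(34.31/23)/k = 16030 s = 4.454 h.
Distance = v·t = 0.48·16030 = 7696 m = 7.696 km.

7.70 km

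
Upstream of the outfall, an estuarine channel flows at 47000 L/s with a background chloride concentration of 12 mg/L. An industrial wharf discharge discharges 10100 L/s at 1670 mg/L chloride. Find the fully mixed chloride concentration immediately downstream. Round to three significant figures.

305 mg/L

Mass balance: C = (47000·12.00 + 10100·1670) / 57100 = 17430000/57100 = 305.3 mg/L.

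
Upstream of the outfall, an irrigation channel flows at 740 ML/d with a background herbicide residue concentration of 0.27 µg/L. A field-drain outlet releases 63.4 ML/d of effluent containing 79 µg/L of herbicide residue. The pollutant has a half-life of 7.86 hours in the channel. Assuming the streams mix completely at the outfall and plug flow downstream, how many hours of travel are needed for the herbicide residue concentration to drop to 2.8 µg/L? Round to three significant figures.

After mixing, C = (740.0·0.2700 + 63.40·79.00) / 803.4 = 5208/803.4 = 6.483 µg/L.
Half-life 7.86 h → k = ln 2 / 7.86 = 0.08819 h⁻¹ = 2.116 d⁻¹.
6.483·exp(−k·t) = 2.8 → t = ln(6.483/2.8)/k = 34270 s = 9.520 h.

9.52 h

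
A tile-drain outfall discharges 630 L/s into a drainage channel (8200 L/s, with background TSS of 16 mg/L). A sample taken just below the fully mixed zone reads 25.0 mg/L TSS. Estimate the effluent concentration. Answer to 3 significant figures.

Mass balance: 8200·16.00 + 630.0·Cₑ = 8830·25.00
→ Cₑ = (8830·25.00 − 8200·16.00) / 630.0 = 142.1 mg/L.

142 mg/L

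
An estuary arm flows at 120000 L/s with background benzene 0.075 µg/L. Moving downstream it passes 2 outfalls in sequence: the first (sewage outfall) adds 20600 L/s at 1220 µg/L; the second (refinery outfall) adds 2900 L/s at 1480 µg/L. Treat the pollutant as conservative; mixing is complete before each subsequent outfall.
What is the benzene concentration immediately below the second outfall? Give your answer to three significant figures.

Below outfall 1: Q → 140600 L/s, C = (120000·0.07500 + 20600·1220)/140600 = 178.8 µg/L.
Below outfall 2: Q → 143500 L/s, C = (140600·178.8 + 2900·1480)/143500 = 205.1 µg/L.

205 µg/L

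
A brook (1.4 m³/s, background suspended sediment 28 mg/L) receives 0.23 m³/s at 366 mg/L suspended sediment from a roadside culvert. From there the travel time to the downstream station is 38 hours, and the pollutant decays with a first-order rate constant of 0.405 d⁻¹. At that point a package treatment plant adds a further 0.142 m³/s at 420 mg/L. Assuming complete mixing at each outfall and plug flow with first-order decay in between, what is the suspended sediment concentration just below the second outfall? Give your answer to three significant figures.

70.3 mg/L

Mass balance: C = (1.400·28.00 + 0.2300·366.0) / 1.630 = 123.4/1.630 = 75.69 mg/L; combined flow 1.630 m³/s.
Applying C = C₀e^(−kt): 75.69 × 0.5266 = 39.86 mg/L.
Second outfall: C = (1.630·39.86 + 0.1420·420.0)/1.772 = 70.33 mg/L.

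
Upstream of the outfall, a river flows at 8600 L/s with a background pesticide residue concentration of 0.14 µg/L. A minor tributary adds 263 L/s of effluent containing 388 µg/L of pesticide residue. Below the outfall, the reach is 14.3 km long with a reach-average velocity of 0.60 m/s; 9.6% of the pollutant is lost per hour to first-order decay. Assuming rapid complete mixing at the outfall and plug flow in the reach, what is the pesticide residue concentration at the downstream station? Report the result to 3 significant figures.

Conservation of mass: C = (8600·0.1400 + 263.0·388.0) / 8863 = 103200/8863 = 11.65 µg/L.
Travel time t = 14.3·1000 / 0.60 = 23830 s = 6.620 h.
9.6%/h lost → k = −ln(1 − 0.096) = 0.1009 h⁻¹.
After decay, C = 11.65 × e^(−kt) = 11.65 × 0.5126 = 5.972 µg/L.

5.97 µg/L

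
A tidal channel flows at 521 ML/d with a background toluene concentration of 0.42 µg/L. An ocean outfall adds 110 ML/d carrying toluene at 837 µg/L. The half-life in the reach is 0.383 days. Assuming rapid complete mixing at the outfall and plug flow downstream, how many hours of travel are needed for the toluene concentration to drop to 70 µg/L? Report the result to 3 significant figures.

9.77 h

Conservation of mass: C = (521.0·0.4200 + 110.0·837.0) / 631.0 = 92290/631.0 = 146.3 µg/L.
Half-life 0.383 d → k = ln 2 / 0.383 = 1.810 d⁻¹.
146.3·exp(−k·t) = 70 → t = ln(146.3/70)/k = 35180 s = 9.772 h.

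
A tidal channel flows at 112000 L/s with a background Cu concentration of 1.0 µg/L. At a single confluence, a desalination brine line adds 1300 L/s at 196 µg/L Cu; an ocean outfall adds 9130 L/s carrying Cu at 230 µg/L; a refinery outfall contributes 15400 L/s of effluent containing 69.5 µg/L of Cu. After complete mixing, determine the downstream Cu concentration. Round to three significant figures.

Conservation of mass: C = (112000·1.000 + 1300·196.0 + 9130·230.0 + 15400·69.50) / 137800 = 3537000/137800 = 25.66 µg/L.

25.7 µg/L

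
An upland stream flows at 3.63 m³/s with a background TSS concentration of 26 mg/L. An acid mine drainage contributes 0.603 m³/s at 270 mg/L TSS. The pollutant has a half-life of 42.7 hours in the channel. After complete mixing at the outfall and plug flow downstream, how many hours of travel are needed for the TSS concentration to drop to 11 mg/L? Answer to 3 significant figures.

105 h

After mixing, C = (3.630·26.00 + 0.6030·270.0) / 4.233 = 257.2/4.233 = 60.76 mg/L.
Half-life 42.7 h → k = ln 2 / 42.7 = 0.01623 h⁻¹ = 0.3896 d⁻¹.
60.76·exp(−k·t) = 11 → t = ln(60.76/11)/k = 379000 s = 105.3 h.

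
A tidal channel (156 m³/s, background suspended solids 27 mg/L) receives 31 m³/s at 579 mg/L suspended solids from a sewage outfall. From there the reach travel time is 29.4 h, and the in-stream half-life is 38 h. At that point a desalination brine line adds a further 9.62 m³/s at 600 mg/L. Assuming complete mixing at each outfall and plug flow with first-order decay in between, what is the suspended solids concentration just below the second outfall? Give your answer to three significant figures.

Mass balance: C = (156.0·27.00 + 31.00·579.0) / 187.0 = 22160/187.0 = 118.5 mg/L; combined flow 187.0 m³/s.
Half-life 38 h → k = ln 2 / 38 = 0.01824 h⁻¹ = 0.4378 d⁻¹.
First-order decay: C = 118.5·exp(−k·t) = 118.5·0.5849 = 69.32 mg/L.
At the second outfall, C = (187.0·69.32 + 9.620·600.0) / (187.0 + 9.620) = 95.28 mg/L.

95.3 mg/L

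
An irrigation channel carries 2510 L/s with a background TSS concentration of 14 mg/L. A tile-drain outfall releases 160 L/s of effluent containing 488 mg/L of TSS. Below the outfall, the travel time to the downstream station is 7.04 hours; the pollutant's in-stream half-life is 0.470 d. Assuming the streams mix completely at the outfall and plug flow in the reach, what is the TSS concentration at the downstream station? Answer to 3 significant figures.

27.5 mg/L

Mass balance: C = (2510·14.00 + 160.0·488.0) / 2670 = 113200/2670 = 42.40 mg/L.
Half-life 0.470 d → k = ln 2 / 0.470 = 1.475 d⁻¹.
After decay, C = 42.40 × e^(−kt) = 42.40 × 0.6488 = 27.51 mg/L.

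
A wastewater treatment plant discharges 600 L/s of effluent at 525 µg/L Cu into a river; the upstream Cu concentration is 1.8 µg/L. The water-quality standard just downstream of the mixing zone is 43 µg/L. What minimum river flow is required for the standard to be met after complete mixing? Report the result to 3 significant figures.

Set C_mix = 43: (Q·1.800 + 600.0·525.0) / (Q + 600.0) = 43
→ Q = 600.0·(525.0 − 43)/(43 − 1.800) = 7019 L/s.

7020 L/s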